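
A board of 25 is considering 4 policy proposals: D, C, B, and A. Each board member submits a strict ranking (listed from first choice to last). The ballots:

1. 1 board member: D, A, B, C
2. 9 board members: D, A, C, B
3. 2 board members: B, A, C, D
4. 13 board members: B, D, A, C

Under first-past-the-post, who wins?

B

First-place votes: D 10, C 0, B 15, A 0.
B has the most first-place votes.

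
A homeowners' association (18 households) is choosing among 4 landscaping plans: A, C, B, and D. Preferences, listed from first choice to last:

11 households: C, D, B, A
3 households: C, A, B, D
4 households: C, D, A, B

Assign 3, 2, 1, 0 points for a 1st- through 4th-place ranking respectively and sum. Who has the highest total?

A: 11·0 + 3·2 + 4·1 = 10
C: 11·3 + 3·3 + 4·3 = 54
B: 11·1 + 3·1 + 4·0 = 14
D: 11·2 + 3·0 + 4·2 = 30
C has the highest Borda score (54).

C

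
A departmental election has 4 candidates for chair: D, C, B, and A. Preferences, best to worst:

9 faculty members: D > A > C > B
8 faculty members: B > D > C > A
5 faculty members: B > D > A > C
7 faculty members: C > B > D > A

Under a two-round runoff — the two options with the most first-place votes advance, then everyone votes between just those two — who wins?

B

Round 1 first-place votes: D 9, C 7, B 13, A 0.
B and D advance.
Runoff: B is preferred to D by 20 voters; D by 9.
B wins the runoff.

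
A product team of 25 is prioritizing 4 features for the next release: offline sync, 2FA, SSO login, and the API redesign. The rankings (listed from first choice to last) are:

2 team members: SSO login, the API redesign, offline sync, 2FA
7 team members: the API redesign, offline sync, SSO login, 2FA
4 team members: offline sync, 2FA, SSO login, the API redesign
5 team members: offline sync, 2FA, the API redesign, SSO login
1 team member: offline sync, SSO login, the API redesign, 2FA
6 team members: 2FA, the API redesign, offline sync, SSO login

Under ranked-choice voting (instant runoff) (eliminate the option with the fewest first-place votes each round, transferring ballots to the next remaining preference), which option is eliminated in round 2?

2FA

Round 1: offline sync 10, 2FA 6, SSO login 2, the API redesign 7. Eliminate SSO login.
Round 2: offline sync 10, 2FA 6, the API redesign 9. Eliminate 2FA.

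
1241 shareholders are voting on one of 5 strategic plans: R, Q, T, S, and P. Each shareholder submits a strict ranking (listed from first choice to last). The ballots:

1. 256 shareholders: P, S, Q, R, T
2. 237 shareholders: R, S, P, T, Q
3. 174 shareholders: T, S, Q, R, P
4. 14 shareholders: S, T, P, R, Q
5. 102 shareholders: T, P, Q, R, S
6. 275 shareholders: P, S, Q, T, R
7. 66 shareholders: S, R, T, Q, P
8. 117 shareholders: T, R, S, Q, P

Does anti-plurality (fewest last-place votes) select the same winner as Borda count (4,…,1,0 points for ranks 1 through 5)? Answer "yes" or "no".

yes

Anti-plurality — last-place votes: R 275, Q 251, T 256, S 102, P 357. Winner: S.
Borda — scores: R 2043, Q 1797, T 2258, S 3380, P 2932. Winner: S.
The two methods agree.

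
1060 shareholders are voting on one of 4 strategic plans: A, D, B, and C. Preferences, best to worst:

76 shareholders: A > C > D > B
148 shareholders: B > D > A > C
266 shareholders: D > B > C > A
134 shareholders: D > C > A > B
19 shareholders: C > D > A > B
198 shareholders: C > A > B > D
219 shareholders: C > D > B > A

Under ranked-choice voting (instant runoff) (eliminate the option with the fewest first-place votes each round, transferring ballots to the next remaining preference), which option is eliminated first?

A

Round 1: A 76, D 400, B 148, C 436. Eliminate A.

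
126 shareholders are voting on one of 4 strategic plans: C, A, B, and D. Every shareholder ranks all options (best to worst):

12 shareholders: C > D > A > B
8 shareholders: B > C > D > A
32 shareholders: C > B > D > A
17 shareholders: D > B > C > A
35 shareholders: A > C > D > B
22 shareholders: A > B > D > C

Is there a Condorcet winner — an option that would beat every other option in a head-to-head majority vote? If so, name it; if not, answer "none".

C vs A: 69–57 for C.
C vs B: 79–47 for C.
C vs D: 87–39 for C.
C beats every other option head-to-head.

C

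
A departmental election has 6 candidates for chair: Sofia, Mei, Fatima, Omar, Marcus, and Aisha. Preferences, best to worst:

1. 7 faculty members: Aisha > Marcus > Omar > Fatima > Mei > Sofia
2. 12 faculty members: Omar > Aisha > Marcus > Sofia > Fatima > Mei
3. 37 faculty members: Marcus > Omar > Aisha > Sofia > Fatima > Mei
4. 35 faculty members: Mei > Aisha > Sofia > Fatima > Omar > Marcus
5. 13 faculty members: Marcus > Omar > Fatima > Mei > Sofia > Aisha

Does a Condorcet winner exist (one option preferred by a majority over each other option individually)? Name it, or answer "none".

none

Checking pairwise contests:
Mei beats Sofia 55–49.
Fatima beats Mei 69–35.
Sofia beats Fatima 84–20.
Marcus beats Omar 57–47.
Aisha beats Marcus 54–50.
Omar beats Aisha 62–42.
Every option loses at least one head-to-head, so there is no Condorcet winner.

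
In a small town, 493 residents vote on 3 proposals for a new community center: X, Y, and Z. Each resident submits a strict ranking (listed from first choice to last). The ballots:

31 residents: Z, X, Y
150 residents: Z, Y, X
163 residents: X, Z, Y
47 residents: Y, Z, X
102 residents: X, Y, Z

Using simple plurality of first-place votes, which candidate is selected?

First-place votes: X 265, Y 47, Z 181.
X has the most first-place votes.

X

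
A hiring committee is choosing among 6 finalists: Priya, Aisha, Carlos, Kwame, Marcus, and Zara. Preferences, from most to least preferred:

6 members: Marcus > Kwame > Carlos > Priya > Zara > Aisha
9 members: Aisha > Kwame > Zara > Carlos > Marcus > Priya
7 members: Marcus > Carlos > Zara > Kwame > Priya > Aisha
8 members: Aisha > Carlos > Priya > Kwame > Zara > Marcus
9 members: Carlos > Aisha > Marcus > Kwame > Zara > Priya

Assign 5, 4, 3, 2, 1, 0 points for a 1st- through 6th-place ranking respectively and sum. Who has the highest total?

Priya: 6·2 + 9·0 + 7·1 + 8·3 + 9·0 = 43
Aisha: 6·0 + 9·5 + 7·0 + 8·5 + 9·4 = 121
Carlos: 6·3 + 9·2 + 7·4 + 8·4 + 9·5 = 141
Kwame: 6·4 + 9·4 + 7·2 + 8·2 + 9·2 = 108
Marcus: 6·5 + 9·1 + 7·5 + 8·0 + 9·3 = 101
Zara: 6·1 + 9·3 + 7·3 + 8·1 + 9·1 = 71
Carlos has the highest Borda score (141).

Carlos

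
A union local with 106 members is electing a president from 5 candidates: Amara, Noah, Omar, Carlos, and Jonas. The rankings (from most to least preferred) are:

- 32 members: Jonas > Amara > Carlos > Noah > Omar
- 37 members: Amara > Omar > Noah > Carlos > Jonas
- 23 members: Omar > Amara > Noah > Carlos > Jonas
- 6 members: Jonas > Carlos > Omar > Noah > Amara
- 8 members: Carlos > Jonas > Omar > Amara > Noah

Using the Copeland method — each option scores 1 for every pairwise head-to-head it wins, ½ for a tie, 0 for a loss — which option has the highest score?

Amara: beats Noah, Omar, Carlos, and Jonas → score 4.
Noah: beats Carlos and Jonas; loses to Amara and Omar → score 2.
Omar: beats Noah, Carlos, and Jonas; loses to Amara → score 3.
Carlos: beats Jonas; loses to Amara, Noah, and Omar → score 1.
Jonas: loses to Amara, Noah, Omar, and Carlos → score 0.
Amara has the best pairwise record.

Amara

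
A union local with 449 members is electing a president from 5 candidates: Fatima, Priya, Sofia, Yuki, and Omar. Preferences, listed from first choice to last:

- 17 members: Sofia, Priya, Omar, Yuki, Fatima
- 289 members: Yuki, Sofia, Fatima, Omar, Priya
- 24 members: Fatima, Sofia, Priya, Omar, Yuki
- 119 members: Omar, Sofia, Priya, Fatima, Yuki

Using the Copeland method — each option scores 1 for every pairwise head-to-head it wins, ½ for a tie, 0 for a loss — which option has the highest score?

Yuki

Fatima: beats Priya and Omar; loses to Sofia and Yuki → score 2.
Priya: loses to Fatima, Sofia, Yuki, and Omar → score 0.
Sofia: beats Fatima, Priya, and Omar; loses to Yuki → score 3.
Yuki: beats Fatima, Priya, Sofia, and Omar → score 4.
Omar: beats Priya; loses to Fatima, Sofia, and Yuki → score 1.
Yuki has the best pairwise record.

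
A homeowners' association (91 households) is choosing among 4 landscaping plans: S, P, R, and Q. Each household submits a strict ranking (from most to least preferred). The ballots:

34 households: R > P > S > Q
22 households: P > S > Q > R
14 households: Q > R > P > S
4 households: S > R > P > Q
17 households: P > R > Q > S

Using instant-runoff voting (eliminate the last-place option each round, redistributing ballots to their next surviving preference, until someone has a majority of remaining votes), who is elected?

Round 1: S 4, P 39, R 34, Q 14. Eliminate S.
Round 2: P 39, R 38, Q 14. Eliminate Q.
Round 3: P 39, R 52. R has a majority.

R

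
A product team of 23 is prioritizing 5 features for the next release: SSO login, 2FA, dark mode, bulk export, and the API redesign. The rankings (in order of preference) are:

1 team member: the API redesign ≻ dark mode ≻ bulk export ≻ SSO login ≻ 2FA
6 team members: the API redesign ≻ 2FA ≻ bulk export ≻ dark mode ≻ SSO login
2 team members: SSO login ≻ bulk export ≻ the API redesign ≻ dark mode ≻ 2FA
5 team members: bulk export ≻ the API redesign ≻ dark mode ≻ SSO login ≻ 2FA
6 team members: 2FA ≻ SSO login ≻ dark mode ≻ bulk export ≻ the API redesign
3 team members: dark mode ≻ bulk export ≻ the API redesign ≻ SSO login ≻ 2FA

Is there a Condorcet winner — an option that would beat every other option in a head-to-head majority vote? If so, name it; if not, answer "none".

none

Checking pairwise contests:
2FA beats SSO login 12–11.
the API redesign beats 2FA 17–6.
2FA beats dark mode 12–11.
2FA beats bulk export 12–11.
bulk export beats the API redesign 16–7.
Every option loses at least one head-to-head, so there is no Condorcet winner.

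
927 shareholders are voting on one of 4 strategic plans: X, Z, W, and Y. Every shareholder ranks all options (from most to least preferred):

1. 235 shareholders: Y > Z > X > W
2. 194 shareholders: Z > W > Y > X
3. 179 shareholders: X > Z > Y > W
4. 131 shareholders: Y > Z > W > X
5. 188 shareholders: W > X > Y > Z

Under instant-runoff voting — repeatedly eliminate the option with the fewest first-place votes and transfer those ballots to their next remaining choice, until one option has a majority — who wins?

Y

Round 1: X 179, Z 194, W 188, Y 366. Eliminate X.
Round 2: Z 373, W 188, Y 366. Eliminate W.
Round 3: Z 373, Y 554. Y has a majority.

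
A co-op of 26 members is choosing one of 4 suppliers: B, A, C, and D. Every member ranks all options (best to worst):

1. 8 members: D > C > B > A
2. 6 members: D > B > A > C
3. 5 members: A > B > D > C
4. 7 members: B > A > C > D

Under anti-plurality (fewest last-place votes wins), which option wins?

Last-place votes: B 0, A 8, C 11, D 7.
B is ranked last by the fewest voters, so B wins.

B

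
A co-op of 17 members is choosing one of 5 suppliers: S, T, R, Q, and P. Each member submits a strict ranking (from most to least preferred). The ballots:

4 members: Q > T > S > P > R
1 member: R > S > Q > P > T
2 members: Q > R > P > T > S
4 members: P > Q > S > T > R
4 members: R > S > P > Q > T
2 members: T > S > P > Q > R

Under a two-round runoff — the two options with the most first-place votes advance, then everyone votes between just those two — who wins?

Q

Round 1 first-place votes: S 0, T 2, R 5, Q 6, P 4.
Q and R advance.
Runoff: Q is preferred to R by 12 voters; R by 5.
Q wins the runoff.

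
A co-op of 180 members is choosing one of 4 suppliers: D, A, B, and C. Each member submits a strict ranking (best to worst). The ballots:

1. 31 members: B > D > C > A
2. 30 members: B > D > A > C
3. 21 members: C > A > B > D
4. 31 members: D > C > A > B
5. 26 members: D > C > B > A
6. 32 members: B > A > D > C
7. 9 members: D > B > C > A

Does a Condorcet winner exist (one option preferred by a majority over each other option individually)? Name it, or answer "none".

B vs D: 114–66 for B.
B vs A: 128–52 for B.
B vs C: 102–78 for B.
B beats every other option head-to-head.

B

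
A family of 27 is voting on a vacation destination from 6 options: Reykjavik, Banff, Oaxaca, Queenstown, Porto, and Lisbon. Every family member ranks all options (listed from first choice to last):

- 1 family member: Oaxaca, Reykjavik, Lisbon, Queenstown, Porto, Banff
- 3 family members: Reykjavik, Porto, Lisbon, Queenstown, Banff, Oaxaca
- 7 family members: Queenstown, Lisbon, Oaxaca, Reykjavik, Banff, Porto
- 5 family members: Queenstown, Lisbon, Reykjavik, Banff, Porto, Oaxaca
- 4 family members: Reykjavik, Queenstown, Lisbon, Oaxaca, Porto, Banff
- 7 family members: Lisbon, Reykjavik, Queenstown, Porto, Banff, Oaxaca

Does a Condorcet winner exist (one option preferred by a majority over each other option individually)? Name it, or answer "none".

none

Checking pairwise contests:
Lisbon beats Reykjavik 19–8.
Reykjavik beats Banff 27–0.
Reykjavik beats Oaxaca 19–8.
Reykjavik beats Queenstown 15–12.
Reykjavik beats Porto 27–0.
Queenstown beats Lisbon 16–11.
Every option loses at least one head-to-head, so there is no Condorcet winner.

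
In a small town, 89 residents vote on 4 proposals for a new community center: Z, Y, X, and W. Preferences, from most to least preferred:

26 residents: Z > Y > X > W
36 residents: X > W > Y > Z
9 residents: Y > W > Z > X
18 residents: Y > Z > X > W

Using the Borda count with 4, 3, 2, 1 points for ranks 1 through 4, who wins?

Y

Z: 26·4 + 36·1 + 9·2 + 18·3 = 212
Y: 26·3 + 36·2 + 9·4 + 18·4 = 258
X: 26·2 + 36·4 + 9·1 + 18·2 = 241
W: 26·1 + 36·3 + 9·3 + 18·1 = 179
Y has the highest Borda score (258).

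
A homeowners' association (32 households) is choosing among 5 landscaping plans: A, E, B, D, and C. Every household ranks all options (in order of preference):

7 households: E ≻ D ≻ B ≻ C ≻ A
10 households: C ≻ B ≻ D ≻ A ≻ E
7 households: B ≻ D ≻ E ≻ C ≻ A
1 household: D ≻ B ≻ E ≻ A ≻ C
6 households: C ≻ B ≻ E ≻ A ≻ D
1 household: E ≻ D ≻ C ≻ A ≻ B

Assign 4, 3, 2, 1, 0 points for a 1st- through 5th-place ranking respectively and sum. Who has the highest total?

B

A: 7·0 + 10·1 + 7·0 + 1·1 + 6·1 + 1·1 = 18
E: 7·4 + 10·0 + 7·2 + 1·2 + 6·2 + 1·4 = 60
B: 7·2 + 10·3 + 7·4 + 1·3 + 6·3 + 1·0 = 93
D: 7·3 + 10·2 + 7·3 + 1·4 + 6·0 + 1·3 = 69
C: 7·1 + 10·4 + 7·1 + 1·0 + 6·4 + 1·2 = 80
B has the highest Borda score (93).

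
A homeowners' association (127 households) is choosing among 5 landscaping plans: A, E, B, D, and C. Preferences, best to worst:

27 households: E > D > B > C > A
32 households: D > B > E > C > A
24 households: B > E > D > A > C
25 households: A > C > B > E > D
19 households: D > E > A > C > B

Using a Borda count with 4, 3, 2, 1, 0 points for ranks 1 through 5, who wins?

D

A: 27·0 + 32·0 + 24·1 + 25·4 + 19·2 = 162
E: 27·4 + 32·2 + 24·3 + 25·1 + 19·3 = 326
B: 27·2 + 32·3 + 24·4 + 25·2 + 19·0 = 296
D: 27·3 + 32·4 + 24·2 + 25·0 + 19·4 = 333
C: 27·1 + 32·1 + 24·0 + 25·3 + 19·1 = 153
D has the highest Borda score (333).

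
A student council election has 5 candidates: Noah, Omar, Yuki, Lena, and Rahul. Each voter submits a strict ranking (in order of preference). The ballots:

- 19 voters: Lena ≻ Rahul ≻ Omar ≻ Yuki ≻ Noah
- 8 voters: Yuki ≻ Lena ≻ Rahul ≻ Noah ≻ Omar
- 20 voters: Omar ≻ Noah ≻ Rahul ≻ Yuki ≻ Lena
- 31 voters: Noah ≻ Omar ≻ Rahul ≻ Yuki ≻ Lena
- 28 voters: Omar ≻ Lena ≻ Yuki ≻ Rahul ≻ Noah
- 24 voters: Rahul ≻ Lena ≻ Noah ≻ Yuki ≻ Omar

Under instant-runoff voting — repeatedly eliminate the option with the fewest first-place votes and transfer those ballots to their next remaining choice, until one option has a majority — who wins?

Omar

Round 1: Noah 31, Omar 48, Yuki 8, Lena 19, Rahul 24. Eliminate Yuki.
Round 2: Noah 31, Omar 48, Lena 27, Rahul 24. Eliminate Rahul.
Round 3: Noah 31, Omar 48, Lena 51. Eliminate Noah.
Round 4: Omar 79, Lena 51. Omar has a majority.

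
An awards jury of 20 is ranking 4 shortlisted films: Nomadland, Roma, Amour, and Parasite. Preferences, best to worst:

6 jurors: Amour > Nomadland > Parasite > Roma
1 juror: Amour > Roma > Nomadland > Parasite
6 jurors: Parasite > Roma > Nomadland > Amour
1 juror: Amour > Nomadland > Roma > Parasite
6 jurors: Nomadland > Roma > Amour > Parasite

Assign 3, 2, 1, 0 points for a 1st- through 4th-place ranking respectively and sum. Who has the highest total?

Nomadland: 6·2 + 1·1 + 6·1 + 1·2 + 6·3 = 39
Roma: 6·0 + 1·2 + 6·2 + 1·1 + 6·2 = 27
Amour: 6·3 + 1·3 + 6·0 + 1·3 + 6·1 = 30
Parasite: 6·1 + 1·0 + 6·3 + 1·0 + 6·0 = 24
Nomadland has the highest Borda score (39).

Nomadland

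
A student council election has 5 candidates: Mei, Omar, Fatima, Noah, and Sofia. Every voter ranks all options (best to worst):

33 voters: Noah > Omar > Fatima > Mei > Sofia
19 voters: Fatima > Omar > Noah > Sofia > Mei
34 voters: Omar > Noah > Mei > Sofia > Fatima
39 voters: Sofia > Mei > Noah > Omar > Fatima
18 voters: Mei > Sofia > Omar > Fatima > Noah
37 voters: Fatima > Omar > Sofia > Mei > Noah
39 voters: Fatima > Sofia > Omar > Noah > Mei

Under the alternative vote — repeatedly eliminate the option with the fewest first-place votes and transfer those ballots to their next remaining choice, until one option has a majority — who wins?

Omar

Round 1: Mei 18, Omar 34, Fatima 95, Noah 33, Sofia 39. Eliminate Mei.
Round 2: Omar 34, Fatima 95, Noah 33, Sofia 57. Eliminate Noah.
Round 3: Omar 67, Fatima 95, Sofia 57. Eliminate Sofia.
Round 4: Omar 124, Fatima 95. Omar has a majority.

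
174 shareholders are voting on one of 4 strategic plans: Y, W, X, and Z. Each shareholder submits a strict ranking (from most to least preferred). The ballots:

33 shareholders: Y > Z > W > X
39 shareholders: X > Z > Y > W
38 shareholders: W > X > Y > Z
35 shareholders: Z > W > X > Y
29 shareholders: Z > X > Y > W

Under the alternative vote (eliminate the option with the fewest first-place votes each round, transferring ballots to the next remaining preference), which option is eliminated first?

Y

Round 1: Y 33, W 38, X 39, Z 64. Eliminate Y.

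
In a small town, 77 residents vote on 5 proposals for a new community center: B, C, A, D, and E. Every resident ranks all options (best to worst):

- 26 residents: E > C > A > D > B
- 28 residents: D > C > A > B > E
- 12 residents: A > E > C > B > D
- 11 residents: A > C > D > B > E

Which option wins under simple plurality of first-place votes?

First-place votes: B 0, C 0, A 23, D 28, E 26.
D has the most first-place votes.

D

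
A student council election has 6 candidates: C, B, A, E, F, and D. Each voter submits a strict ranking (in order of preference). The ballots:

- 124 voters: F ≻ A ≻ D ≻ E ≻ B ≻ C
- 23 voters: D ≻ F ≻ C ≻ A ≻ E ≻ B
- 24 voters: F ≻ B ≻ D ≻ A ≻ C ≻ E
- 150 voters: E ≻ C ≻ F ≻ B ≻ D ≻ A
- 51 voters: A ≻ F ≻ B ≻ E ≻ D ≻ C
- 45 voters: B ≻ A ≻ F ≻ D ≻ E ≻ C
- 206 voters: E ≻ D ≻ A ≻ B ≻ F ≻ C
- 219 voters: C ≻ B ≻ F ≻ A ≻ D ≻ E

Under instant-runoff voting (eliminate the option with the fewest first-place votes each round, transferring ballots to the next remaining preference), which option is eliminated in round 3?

A

Round 1: C 219, B 45, A 51, E 356, F 148, D 23. Eliminate D.
Round 2: C 219, B 45, A 51, E 356, F 171. Eliminate B.
Round 3: C 219, A 96, E 356, F 171. Eliminate A.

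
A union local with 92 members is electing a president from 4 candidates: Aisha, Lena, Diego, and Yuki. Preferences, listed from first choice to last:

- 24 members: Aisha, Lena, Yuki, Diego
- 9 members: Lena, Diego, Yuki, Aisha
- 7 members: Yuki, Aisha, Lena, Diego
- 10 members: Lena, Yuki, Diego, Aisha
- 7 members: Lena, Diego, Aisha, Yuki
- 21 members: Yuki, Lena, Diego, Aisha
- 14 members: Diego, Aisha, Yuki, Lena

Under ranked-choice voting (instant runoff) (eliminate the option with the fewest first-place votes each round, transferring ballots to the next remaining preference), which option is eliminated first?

Round 1: Aisha 24, Lena 26, Diego 14, Yuki 28. Eliminate Diego.

Diego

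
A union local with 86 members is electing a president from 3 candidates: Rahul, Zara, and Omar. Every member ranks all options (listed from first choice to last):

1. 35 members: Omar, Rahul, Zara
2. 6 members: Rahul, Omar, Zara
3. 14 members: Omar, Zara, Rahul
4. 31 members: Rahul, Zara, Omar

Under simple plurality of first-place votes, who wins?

First-place votes: Rahul 37, Zara 0, Omar 49.
Omar has the most first-place votes.

Omar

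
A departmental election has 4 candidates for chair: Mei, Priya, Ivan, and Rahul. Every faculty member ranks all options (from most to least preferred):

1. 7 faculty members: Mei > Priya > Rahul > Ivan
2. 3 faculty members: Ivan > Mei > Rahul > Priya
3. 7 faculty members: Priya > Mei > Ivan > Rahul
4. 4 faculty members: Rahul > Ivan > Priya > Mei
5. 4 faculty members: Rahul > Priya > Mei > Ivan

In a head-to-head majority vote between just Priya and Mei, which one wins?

Voters preferring Priya to Mei: 15; preferring Mei to Priya: 10.
Priya wins the head-to-head.

Priya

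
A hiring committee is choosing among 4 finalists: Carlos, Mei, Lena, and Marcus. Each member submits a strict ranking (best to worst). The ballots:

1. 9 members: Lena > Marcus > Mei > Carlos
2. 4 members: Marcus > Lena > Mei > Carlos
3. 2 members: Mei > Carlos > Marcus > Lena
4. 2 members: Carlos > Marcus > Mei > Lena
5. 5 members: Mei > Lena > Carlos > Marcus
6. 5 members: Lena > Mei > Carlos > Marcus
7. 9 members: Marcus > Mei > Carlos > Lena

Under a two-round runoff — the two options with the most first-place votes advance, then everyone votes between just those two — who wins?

Lena

Round 1 first-place votes: Carlos 2, Mei 7, Lena 14, Marcus 13.
Lena and Marcus advance.
Runoff: Lena is preferred to Marcus by 19 voters; Marcus by 17.
Lena wins the runoff.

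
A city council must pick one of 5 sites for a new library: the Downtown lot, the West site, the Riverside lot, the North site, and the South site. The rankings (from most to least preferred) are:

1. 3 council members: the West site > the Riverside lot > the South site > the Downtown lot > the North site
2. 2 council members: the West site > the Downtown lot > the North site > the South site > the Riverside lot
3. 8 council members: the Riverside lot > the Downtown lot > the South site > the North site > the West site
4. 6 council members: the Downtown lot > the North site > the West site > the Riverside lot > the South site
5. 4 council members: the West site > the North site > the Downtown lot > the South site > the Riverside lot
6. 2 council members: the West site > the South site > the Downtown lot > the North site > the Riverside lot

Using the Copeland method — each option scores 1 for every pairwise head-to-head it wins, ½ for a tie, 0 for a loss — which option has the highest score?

the Downtown lot

the Downtown lot: beats the West site, the Riverside lot, the North site, and the South site → score 4.
the West site: beats the Riverside lot and the South site; loses to the Downtown lot and the North site → score 2.
the Riverside lot: beats the South site; loses to the Downtown lot, the West site, and the North site → score 1.
the North site: beats the West site and the Riverside lot; loses to the Downtown lot and the South site → score 2.
the South site: beats the North site; loses to the Downtown lot, the West site, and the Riverside lot → score 1.
the Downtown lot has the best pairwise record.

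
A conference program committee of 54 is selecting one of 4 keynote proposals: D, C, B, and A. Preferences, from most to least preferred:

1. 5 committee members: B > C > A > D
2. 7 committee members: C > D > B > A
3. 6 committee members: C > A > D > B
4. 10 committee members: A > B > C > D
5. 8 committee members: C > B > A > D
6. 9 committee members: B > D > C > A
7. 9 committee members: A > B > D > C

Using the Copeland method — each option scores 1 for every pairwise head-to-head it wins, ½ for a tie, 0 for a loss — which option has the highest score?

B

D: loses to C, B, and A → score 0.
C: beats D and A; loses to B → score 2.
B: beats D, C, and A → score 3.
A: beats D; loses to C and B → score 1.
B has the best pairwise record.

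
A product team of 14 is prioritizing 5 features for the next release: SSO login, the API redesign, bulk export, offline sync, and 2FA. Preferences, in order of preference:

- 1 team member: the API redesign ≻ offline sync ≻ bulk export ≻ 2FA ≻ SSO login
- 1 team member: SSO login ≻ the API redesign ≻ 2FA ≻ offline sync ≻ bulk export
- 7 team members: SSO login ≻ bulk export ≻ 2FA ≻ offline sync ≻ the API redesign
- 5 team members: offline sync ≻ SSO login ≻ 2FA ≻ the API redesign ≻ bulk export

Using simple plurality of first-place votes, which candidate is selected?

First-place votes: SSO login 8, the API redesign 1, bulk export 0, offline sync 5, 2FA 0.
SSO login has the most first-place votes.

SSO login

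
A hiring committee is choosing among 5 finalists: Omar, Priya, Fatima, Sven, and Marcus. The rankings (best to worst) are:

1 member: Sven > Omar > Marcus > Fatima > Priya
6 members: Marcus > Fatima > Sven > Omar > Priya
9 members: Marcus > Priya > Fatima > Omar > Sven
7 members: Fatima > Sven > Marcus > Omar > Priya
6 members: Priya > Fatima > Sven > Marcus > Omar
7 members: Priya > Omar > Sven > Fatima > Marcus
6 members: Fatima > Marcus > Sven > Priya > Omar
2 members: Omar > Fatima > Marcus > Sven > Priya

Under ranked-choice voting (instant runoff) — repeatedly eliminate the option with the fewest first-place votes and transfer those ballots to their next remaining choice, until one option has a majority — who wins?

Round 1: Omar 2, Priya 13, Fatima 13, Sven 1, Marcus 15. Eliminate Sven.
Round 2: Omar 3, Priya 13, Fatima 13, Marcus 15. Eliminate Omar.
Round 3: Priya 13, Fatima 15, Marcus 16. Eliminate Priya.
Round 4: Fatima 28, Marcus 16. Fatima has a majority.

Fatima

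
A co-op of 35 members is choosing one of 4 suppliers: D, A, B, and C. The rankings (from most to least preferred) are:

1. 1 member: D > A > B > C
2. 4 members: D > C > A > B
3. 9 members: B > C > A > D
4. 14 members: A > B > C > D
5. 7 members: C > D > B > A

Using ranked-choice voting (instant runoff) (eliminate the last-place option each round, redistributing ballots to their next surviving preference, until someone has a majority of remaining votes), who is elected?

C

Round 1: D 5, A 14, B 9, C 7. Eliminate D.
Round 2: A 15, B 9, C 11. Eliminate B.
Round 3: A 15, C 20. C has a majority.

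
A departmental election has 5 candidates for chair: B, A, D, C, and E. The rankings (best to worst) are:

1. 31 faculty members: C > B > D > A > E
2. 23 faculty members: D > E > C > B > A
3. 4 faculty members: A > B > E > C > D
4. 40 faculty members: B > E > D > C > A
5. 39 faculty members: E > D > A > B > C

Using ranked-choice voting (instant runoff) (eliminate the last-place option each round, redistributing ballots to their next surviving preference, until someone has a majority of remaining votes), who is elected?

Round 1: B 40, A 4, D 23, C 31, E 39. Eliminate A.
Round 2: B 44, D 23, C 31, E 39. Eliminate D.
Round 3: B 44, C 31, E 62. Eliminate C.
Round 4: B 75, E 62. B has a majority.

B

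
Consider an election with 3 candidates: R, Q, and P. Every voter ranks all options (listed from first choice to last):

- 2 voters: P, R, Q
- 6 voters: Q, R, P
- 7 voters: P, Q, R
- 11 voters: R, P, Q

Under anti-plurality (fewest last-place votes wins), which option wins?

P

Last-place votes: R 7, Q 13, P 6.
P is ranked last by the fewest voters, so P wins.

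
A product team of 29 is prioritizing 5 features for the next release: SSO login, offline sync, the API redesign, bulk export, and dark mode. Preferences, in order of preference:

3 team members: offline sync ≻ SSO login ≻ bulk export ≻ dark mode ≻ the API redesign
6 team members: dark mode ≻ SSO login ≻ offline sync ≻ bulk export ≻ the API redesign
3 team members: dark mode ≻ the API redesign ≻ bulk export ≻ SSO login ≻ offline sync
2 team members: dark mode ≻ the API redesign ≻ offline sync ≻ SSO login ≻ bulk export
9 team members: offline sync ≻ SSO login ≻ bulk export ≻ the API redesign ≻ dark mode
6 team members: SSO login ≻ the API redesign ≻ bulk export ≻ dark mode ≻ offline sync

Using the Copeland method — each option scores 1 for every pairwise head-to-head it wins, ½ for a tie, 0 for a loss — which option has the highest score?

SSO login

SSO login: beats offline sync, the API redesign, bulk export, and dark mode → score 4.
offline sync: beats the API redesign and bulk export; loses to SSO login and dark mode → score 2.
the API redesign: beats dark mode; loses to SSO login, offline sync, and bulk export → score 1.
bulk export: beats the API redesign and dark mode; loses to SSO login and offline sync → score 2.
dark mode: beats offline sync; loses to SSO login, the API redesign, and bulk export → score 1.
SSO login has the best pairwise record.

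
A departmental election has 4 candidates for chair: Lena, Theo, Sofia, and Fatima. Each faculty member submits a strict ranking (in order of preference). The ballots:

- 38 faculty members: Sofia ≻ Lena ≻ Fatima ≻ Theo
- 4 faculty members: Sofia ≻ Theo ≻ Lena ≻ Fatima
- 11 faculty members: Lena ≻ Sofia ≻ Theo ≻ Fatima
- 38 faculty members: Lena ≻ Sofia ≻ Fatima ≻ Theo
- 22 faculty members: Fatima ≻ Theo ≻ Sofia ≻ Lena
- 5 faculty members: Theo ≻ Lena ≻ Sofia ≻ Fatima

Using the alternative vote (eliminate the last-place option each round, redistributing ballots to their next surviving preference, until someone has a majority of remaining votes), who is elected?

Sofia

Round 1: Lena 49, Theo 5, Sofia 42, Fatima 22. Eliminate Theo.
Round 2: Lena 54, Sofia 42, Fatima 22. Eliminate Fatima.
Round 3: Lena 54, Sofia 64. Sofia has a majority.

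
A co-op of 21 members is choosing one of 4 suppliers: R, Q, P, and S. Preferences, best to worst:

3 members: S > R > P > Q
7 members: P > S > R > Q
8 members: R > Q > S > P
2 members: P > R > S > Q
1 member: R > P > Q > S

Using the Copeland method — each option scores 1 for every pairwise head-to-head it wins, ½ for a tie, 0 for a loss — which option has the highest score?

R

R: beats Q, P, and S → score 3.
Q: loses to R, P, and S → score 0.
P: beats Q; loses to R and S → score 1.
S: beats Q and P; loses to R → score 2.
R has the best pairwise record.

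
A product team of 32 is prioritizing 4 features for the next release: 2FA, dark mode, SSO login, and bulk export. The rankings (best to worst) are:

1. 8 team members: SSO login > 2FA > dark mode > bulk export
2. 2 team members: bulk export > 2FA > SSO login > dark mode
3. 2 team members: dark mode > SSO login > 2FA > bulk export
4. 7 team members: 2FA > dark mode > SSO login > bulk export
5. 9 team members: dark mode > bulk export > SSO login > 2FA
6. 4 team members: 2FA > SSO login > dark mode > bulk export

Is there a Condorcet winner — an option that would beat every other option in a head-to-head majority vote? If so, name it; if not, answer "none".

Checking pairwise contests:
SSO login beats 2FA 19–13.
2FA beats dark mode 21–11.
dark mode beats SSO login 18–14.
2FA beats bulk export 21–11.
Every option loses at least one head-to-head, so there is no Condorcet winner.

none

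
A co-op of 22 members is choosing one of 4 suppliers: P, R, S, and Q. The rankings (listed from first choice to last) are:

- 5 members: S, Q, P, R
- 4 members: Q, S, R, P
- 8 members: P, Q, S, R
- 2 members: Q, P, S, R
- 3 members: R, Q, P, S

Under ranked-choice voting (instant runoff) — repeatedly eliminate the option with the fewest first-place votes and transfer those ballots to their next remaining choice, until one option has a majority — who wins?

Q

Round 1: P 8, R 3, S 5, Q 6. Eliminate R.
Round 2: P 8, S 5, Q 9. Eliminate S.
Round 3: P 8, Q 14. Q has a majority.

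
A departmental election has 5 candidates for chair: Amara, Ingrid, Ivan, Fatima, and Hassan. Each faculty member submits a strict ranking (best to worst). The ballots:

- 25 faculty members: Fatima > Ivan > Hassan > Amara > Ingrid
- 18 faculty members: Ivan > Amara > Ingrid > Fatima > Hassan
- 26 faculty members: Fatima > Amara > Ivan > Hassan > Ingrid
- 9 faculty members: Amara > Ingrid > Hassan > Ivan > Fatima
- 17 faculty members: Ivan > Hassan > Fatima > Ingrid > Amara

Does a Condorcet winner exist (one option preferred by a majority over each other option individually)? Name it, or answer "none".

Fatima vs Amara: 68–27 for Fatima.
Fatima vs Ingrid: 68–27 for Fatima.
Fatima vs Ivan: 51–44 for Fatima.
Fatima vs Hassan: 69–26 for Fatima.
Fatima beats every other option head-to-head.

Fatima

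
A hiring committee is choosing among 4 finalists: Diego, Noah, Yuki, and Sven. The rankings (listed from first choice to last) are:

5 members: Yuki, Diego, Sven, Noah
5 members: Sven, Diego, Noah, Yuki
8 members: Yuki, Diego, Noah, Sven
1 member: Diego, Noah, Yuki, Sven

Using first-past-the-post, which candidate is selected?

First-place votes: Diego 1, Noah 0, Yuki 13, Sven 5.
Yuki has the most first-place votes.

Yuki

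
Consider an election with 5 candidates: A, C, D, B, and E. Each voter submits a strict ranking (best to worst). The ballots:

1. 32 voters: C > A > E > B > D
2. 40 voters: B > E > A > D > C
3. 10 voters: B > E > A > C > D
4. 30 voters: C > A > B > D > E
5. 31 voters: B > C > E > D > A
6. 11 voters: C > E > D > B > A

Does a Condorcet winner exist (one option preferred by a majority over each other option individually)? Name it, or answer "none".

B

B vs A: 92–62 for B.
B vs C: 81–73 for B.
B vs D: 143–11 for B.
B vs E: 111–43 for B.
B beats every other option head-to-head.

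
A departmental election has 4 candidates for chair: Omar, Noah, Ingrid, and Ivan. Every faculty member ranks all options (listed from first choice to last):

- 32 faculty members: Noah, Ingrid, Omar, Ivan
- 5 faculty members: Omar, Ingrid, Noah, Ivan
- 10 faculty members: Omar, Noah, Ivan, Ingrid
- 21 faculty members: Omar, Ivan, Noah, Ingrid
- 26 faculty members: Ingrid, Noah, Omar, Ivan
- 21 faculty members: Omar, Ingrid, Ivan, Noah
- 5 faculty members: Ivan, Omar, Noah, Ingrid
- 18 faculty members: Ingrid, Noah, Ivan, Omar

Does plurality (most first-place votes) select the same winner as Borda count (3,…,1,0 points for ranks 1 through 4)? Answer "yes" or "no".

Plurality — first-place votes: Omar 57, Noah 32, Ingrid 44, Ivan 5. Winner: Omar.
Borda — scores: Omar 239, Noah 235, Ingrid 248, Ivan 106. Winner: Ingrid.
The two methods disagree.

no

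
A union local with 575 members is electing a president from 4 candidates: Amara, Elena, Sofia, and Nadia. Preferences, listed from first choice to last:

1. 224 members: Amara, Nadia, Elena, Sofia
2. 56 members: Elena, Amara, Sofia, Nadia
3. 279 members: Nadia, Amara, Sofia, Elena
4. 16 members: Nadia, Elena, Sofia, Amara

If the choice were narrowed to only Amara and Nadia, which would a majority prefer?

Voters preferring Amara to Nadia: 280; preferring Nadia to Amara: 295.
Nadia wins the head-to-head.

Nadia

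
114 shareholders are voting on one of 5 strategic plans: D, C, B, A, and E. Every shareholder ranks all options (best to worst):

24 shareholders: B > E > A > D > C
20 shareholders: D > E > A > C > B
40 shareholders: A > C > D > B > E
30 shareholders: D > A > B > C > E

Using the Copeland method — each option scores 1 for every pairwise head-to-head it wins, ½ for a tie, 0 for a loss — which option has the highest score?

A

D: beats C, B, and E; loses to A → score 3.
C: beats B and E; loses to D and A → score 2.
B: beats E; loses to D, C, and A → score 1.
A: beats D, C, B, and E → score 4.
E: loses to D, C, B, and A → score 0.
A has the best pairwise record.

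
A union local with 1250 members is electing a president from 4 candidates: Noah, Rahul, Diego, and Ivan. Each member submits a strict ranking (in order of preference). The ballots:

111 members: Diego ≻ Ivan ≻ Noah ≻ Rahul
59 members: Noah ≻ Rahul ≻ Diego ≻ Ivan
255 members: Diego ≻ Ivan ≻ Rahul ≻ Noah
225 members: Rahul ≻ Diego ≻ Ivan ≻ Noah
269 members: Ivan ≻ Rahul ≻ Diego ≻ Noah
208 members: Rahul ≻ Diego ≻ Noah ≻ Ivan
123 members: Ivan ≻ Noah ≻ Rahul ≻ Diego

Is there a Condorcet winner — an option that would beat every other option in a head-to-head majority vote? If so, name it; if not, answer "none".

Checking pairwise contests:
Rahul beats Noah 957–293.
Ivan beats Rahul 758–492.
Rahul beats Diego 884–366.
Diego beats Ivan 858–392.
Every option loses at least one head-to-head, so there is no Condorcet winner.

none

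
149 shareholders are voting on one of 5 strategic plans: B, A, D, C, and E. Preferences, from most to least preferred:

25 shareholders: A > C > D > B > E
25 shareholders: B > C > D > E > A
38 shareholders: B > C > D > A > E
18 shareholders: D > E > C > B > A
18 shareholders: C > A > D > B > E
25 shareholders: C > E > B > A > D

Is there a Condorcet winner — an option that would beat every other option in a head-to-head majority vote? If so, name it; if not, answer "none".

C

C vs B: 86–63 for C.
C vs A: 124–25 for C.
C vs D: 131–18 for C.
C vs E: 131–18 for C.
C beats every other option head-to-head.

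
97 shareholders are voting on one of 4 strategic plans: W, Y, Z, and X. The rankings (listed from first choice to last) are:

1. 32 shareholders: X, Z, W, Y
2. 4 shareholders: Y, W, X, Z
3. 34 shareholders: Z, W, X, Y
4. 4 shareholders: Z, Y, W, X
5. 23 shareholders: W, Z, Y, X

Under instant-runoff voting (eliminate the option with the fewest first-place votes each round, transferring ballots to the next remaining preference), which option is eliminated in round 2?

W

Round 1: W 23, Y 4, Z 38, X 32. Eliminate Y.
Round 2: W 27, Z 38, X 32. Eliminate W.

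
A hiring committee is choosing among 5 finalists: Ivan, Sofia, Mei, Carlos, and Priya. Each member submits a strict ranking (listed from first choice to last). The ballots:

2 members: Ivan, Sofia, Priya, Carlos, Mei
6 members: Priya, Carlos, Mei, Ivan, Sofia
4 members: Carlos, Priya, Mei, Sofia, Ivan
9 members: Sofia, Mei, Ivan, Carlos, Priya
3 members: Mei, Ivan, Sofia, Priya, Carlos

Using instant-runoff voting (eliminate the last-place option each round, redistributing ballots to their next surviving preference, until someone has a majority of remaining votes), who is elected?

Sofia

Round 1: Ivan 2, Sofia 9, Mei 3, Carlos 4, Priya 6. Eliminate Ivan.
Round 2: Sofia 11, Mei 3, Carlos 4, Priya 6. Eliminate Mei.
Round 3: Sofia 14, Carlos 4, Priya 6. Sofia has a majority.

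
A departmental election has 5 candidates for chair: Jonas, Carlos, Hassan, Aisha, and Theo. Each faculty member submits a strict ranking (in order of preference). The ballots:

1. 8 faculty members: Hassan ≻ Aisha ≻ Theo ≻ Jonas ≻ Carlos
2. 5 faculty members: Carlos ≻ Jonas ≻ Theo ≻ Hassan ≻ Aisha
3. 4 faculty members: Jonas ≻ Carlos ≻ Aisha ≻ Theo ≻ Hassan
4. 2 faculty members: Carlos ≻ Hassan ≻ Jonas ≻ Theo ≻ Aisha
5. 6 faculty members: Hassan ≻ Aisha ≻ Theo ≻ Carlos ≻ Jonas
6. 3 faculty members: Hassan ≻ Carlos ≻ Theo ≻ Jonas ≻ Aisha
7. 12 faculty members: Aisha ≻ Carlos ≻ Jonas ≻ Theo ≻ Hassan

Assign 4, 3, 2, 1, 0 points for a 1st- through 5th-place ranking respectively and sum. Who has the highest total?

Jonas: 8·1 + 5·3 + 4·4 + 2·2 + 6·0 + 3·1 + 12·2 = 70
Carlos: 8·0 + 5·4 + 4·3 + 2·4 + 6·1 + 3·3 + 12·3 = 91
Hassan: 8·4 + 5·1 + 4·0 + 2·3 + 6·4 + 3·4 + 12·0 = 79
Aisha: 8·3 + 5·0 + 4·2 + 2·0 + 6·3 + 3·0 + 12·4 = 98
Theo: 8·2 + 5·2 + 4·1 + 2·1 + 6·2 + 3·2 + 12·1 = 62
Aisha has the highest Borda score (98).

Aisha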